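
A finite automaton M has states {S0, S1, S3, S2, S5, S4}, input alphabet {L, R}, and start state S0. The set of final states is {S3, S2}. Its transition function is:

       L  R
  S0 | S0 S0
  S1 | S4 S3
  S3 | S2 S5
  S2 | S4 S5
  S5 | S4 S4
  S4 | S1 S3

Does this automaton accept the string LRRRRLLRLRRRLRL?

No

start at S0
read 'L': S0 → S0
read 'R': S0 → S0
read 'R': S0 → S0
read 'R': S0 → S0
read 'R': S0 → S0
read 'L': S0 → S0
read 'L': S0 → S0
read 'R': S0 → S0
read 'L': S0 → S0
read 'R': S0 → S0
read 'R': S0 → S0
read 'R': S0 → S0
read 'L': S0 → S0
read 'R': S0 → S0
read 'L': S0 → S0
End state S0 is not accepting.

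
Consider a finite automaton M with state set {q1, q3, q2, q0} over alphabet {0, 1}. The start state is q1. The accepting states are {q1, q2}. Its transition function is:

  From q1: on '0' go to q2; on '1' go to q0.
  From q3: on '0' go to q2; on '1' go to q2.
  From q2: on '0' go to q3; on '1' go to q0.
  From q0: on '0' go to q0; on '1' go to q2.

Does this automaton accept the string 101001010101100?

No

Trace: q1 -1-> q0 -0-> q0 -1-> q2 -0-> q3 -0-> q2 -1-> q0 -0-> q0 -1-> q2 -0-> q3 -1-> q2 -0-> q3 -1-> q2 -1-> q0 -0-> q0 -0-> q0
End state q0 is not accepting.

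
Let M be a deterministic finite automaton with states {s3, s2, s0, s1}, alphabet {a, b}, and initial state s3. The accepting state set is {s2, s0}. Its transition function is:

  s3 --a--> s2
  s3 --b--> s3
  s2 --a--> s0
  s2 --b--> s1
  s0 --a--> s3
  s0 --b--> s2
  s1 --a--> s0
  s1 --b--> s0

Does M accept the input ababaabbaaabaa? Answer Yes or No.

Yes

Trace: s3 -a-> s2 -b-> s1 -a-> s0 -b-> s2 -a-> s0 -a-> s3 -b-> s3 -b-> s3 -a-> s2 -a-> s0 -a-> s3 -b-> s3 -a-> s2 -a-> s0
End state s0 is accepting.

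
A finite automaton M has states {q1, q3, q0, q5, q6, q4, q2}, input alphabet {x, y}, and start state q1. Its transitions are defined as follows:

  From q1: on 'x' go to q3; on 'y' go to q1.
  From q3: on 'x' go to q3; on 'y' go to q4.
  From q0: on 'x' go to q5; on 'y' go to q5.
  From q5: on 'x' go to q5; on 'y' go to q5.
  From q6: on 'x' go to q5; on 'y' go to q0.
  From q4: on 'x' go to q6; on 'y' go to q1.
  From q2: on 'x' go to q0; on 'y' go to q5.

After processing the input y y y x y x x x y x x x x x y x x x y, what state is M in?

q5

start at q1
read 'y': q1 → q1
read 'y': q1 → q1
read 'y': q1 → q1
read 'x': q1 → q3
read 'y': q3 → q4
read 'x': q4 → q6
read 'x': q6 → q5
read 'x': q5 → q5
read 'y': q5 → q5
read 'x': q5 → q5
read 'x': q5 → q5
read 'x': q5 → q5
read 'x': q5 → q5
read 'x': q5 → q5
read 'y': q5 → q5
read 'x': q5 → q5
read 'x': q5 → q5
read 'x': q5 → q5
read 'y': q5 → q5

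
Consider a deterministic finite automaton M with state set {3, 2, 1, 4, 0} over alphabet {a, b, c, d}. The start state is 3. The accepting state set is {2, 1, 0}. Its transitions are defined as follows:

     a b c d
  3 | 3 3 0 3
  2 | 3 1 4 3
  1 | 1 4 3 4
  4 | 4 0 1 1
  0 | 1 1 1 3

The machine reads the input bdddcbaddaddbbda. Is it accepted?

start at 3
read 'b': 3 → 3
read 'd': 3 → 3
read 'd': 3 → 3
read 'd': 3 → 3
read 'c': 3 → 0
read 'b': 0 → 1
read 'a': 1 → 1
read 'd': 1 → 4
read 'd': 4 → 1
read 'a': 1 → 1
read 'd': 1 → 4
read 'd': 4 → 1
read 'b': 1 → 4
read 'b': 4 → 0
read 'd': 0 → 3
read 'a': 3 → 3
End state 3 is not accepting.

No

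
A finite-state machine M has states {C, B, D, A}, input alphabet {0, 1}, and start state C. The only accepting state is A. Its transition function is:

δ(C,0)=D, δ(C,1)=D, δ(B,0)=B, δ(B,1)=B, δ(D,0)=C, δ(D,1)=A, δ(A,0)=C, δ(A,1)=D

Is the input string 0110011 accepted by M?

No

C → D → A → D → C → D → A → D
End state D is not accepting.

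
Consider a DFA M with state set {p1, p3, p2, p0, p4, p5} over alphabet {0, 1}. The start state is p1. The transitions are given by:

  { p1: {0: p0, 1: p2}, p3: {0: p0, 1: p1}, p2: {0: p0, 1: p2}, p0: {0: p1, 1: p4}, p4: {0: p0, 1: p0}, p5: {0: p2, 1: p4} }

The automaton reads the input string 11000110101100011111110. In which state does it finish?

p0

start at p1
read '1': p1 → p2
read '1': p2 → p2
read '0': p2 → p0
read '0': p0 → p1
read '0': p1 → p0
read '1': p0 → p4
read '1': p4 → p0
read '0': p0 → p1
read '1': p1 → p2
read '0': p2 → p0
read '1': p0 → p4
read '1': p4 → p0
read '0': p0 → p1
read '0': p1 → p0
read '0': p0 → p1
read '1': p1 → p2
read '1': p2 → p2
read '1': p2 → p2
read '1': p2 → p2
read '1': p2 → p2
read '1': p2 → p2
read '1': p2 → p2
read '0': p2 → p0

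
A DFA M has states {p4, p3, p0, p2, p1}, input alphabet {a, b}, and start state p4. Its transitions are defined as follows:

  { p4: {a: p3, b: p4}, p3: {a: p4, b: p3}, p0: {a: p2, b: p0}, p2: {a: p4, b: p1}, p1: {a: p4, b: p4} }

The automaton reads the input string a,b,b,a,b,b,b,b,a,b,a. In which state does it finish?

p4

start at p4
read 'a': p4 → p3
read 'b': p3 → p3
read 'b': p3 → p3
read 'a': p3 → p4
read 'b': p4 → p4
read 'b': p4 → p4
read 'b': p4 → p4
read 'b': p4 → p4
read 'a': p4 → p3
read 'b': p3 → p3
read 'a': p3 → p4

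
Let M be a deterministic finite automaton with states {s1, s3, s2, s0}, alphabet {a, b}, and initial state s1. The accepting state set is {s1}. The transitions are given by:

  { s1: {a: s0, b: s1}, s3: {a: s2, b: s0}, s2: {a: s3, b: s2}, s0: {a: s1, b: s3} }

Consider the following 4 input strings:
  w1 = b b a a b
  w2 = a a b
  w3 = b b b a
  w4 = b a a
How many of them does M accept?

3

w1: s1 → s1 → s1 → s0 → s1 → s1  → end s1, accepted
w2: s1 → s0 → s1 → s1  → end s1, accepted
w3: s1 → s1 → s1 → s1 → s0  → end s0, rejected
w4: s1 → s1 → s0 → s1  → end s1, accepted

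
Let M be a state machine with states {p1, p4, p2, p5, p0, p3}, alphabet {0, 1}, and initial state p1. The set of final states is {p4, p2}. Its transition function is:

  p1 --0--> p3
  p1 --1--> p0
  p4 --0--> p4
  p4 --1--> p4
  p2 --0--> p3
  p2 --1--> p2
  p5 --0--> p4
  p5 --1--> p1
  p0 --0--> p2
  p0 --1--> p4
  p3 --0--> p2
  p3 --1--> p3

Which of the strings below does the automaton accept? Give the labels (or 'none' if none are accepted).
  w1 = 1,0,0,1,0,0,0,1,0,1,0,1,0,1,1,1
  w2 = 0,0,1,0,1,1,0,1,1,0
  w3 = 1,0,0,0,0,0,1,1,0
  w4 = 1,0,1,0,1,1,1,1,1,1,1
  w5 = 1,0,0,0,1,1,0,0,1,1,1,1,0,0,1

w1: Trace: p1 -1-> p0 -0-> p2 -0-> p3 -1-> p3 -0-> p2 -0-> p3 -0-> p2 -1-> p2 -0-> p3 -1-> p3 -0-> p2 -1-> p2 -0-> p3 -1-> p3 -1-> p3 -1-> p3  → end p3, rejected
w2: Trace: p1 -0-> p3 -0-> p2 -1-> p2 -0-> p3 -1-> p3 -1-> p3 -0-> p2 -1-> p2 -1-> p2 -0-> p3  → end p3, rejected
w3: Trace: p1 -1-> p0 -0-> p2 -0-> p3 -0-> p2 -0-> p3 -0-> p2 -1-> p2 -1-> p2 -0-> p3  → end p3, rejected
w4: Trace: p1 -1-> p0 -0-> p2 -1-> p2 -0-> p3 -1-> p3 -1-> p3 -1-> p3 -1-> p3 -1-> p3 -1-> p3 -1-> p3  → end p3, rejected
w5: Trace: p1 -1-> p0 -0-> p2 -0-> p3 -0-> p2 -1-> p2 -1-> p2 -0-> p3 -0-> p2 -1-> p2 -1-> p2 -1-> p2 -1-> p2 -0-> p3 -0-> p2 -1-> p2  → end p2, accepted

w5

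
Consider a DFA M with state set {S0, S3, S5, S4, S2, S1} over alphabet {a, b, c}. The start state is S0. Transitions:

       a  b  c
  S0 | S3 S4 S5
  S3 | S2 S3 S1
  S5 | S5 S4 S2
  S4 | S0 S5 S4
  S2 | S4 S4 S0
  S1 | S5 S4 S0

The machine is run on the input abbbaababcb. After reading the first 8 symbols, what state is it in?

S0 → S3 → S3 → S3 → S3 → S2 → S4 → S5 → S5
After 8 symbols: S5.

S5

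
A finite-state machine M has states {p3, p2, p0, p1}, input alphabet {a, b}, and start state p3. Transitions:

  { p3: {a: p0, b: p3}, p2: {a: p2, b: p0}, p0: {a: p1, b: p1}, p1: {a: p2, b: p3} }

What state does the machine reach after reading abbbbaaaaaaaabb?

p3 → p0 → p1 → p3 → p3 → p3 → p0 → p1 → p2 → p2 → p2 → p2 → p2 → p2 → p0 → p1

p1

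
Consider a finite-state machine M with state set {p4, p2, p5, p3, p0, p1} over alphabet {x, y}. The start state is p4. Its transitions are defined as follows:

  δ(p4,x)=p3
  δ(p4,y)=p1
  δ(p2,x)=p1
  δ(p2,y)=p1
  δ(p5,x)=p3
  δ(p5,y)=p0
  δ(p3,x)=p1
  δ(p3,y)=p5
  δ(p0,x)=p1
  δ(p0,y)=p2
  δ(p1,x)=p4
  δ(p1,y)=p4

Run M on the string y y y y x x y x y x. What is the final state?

start at p4
read 'y': p4 → p1
read 'y': p1 → p4
read 'y': p4 → p1
read 'y': p1 → p4
read 'x': p4 → p3
read 'x': p3 → p1
read 'y': p1 → p4
read 'x': p4 → p3
read 'y': p3 → p5
read 'x': p5 → p3

p3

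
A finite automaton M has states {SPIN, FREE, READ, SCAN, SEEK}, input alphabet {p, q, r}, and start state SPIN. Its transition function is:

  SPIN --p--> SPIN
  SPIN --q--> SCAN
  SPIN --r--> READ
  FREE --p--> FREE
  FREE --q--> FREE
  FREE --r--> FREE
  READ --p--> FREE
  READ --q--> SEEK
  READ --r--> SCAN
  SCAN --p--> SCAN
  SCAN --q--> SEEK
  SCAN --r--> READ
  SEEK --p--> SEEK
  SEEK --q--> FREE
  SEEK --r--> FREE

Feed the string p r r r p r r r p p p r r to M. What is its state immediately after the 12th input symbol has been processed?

SPIN → SPIN → READ → SCAN → READ → FREE → FREE → FREE → FREE → FREE → FREE → FREE → FREE
After 12 symbols: FREE.

FREE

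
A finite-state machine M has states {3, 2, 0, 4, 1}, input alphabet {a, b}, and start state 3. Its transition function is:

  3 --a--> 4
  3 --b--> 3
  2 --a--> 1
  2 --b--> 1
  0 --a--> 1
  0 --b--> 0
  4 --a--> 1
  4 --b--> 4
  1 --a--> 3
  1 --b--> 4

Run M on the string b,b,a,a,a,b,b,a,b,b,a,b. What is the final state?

Trace: 3 -b-> 3 -b-> 3 -a-> 4 -a-> 1 -a-> 3 -b-> 3 -b-> 3 -a-> 4 -b-> 4 -b-> 4 -a-> 1 -b-> 4

4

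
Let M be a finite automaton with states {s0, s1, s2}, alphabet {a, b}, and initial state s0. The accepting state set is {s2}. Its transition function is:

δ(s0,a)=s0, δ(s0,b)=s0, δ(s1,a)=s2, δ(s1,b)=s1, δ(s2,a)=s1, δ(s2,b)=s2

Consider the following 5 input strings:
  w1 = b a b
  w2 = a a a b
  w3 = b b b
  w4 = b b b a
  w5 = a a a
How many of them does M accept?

0

w1: Trace: s0 -b-> s0 -a-> s0 -b-> s0  → end s0, rejected
w2: Trace: s0 -a-> s0 -a-> s0 -a-> s0 -b-> s0  → end s0, rejected
w3: Trace: s0 -b-> s0 -b-> s0 -b-> s0  → end s0, rejected
w4: Trace: s0 -b-> s0 -b-> s0 -b-> s0 -a-> s0  → end s0, rejected
w5: Trace: s0 -a-> s0 -a-> s0 -a-> s0  → end s0, rejected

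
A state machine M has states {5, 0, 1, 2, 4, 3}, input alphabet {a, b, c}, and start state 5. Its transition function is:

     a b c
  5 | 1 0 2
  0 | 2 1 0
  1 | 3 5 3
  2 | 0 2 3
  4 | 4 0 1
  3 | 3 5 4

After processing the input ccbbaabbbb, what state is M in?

1

start at 5
read 'c': 5 → 2
read 'c': 2 → 3
read 'b': 3 → 5
read 'b': 5 → 0
read 'a': 0 → 2
read 'a': 2 → 0
read 'b': 0 → 1
read 'b': 1 → 5
read 'b': 5 → 0
read 'b': 0 → 1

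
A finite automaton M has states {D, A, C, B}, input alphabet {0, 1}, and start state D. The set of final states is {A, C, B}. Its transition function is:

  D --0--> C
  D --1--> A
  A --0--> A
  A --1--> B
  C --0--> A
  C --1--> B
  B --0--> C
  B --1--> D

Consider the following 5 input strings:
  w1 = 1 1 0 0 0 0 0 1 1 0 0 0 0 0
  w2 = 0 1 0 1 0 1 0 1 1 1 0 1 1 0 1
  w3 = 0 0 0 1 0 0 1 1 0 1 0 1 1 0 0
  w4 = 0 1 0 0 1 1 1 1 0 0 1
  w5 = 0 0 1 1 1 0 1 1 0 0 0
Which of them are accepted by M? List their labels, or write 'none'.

w1:
  start at D
  read '1': D → A
  read '1': A → B
  read '0': B → C
  read '0': C → A
  read '0': A → A
  read '0': A → A
  read '0': A → A
  read '1': A → B
  read '1': B → D
  read '0': D → C
  read '0': C → A
  read '0': A → A
  read '0': A → A
  read '0': A → A
  end A, accepted
w2:
  start at D
  read '0': D → C
  read '1': C → B
  read '0': B → C
  read '1': C → B
  read '0': B → C
  read '1': C → B
  read '0': B → C
  read '1': C → B
  read '1': B → D
  read '1': D → A
  read '0': A → A
  read '1': A → B
  read '1': B → D
  read '0': D → C
  read '1': C → B
  end B, accepted
w3:
  start at D
  read '0': D → C
  read '0': C → A
  read '0': A → A
  read '1': A → B
  read '0': B → C
  read '0': C → A
  read '1': A → B
  read '1': B → D
  read '0': D → C
  read '1': C → B
  read '0': B → C
  read '1': C → B
  read '1': B → D
  read '0': D → C
  read '0': C → A
  end A, accepted
w4:
  start at D
  read '0': D → C
  read '1': C → B
  read '0': B → C
  read '0': C → A
  read '1': A → B
  read '1': B → D
  read '1': D → A
  read '1': A → B
  read '0': B → C
  read '0': C → A
  read '1': A → B
  end B, accepted
w5:
  start at D
  read '0': D → C
  read '0': C → A
  read '1': A → B
  read '1': B → D
  read '1': D → A
  read '0': A → A
  read '1': A → B
  read '1': B → D
  read '0': D → C
  read '0': C → A
  read '0': A → A
  end A, accepted

w1, w2, w3, w4, w5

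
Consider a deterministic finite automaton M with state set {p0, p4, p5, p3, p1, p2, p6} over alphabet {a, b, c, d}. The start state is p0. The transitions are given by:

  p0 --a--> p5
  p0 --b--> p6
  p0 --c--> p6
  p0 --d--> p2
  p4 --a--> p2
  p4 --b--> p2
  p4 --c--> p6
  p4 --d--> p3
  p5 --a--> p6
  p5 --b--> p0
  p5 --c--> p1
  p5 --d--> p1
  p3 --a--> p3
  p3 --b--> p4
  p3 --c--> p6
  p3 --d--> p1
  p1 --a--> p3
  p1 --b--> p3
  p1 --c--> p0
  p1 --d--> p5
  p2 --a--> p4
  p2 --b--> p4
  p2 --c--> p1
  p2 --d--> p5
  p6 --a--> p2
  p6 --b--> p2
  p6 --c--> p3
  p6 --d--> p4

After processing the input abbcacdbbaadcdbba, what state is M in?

Trace: p0 -a-> p5 -b-> p0 -b-> p6 -c-> p3 -a-> p3 -c-> p6 -d-> p4 -b-> p2 -b-> p4 -a-> p2 -a-> p4 -d-> p3 -c-> p6 -d-> p4 -b-> p2 -b-> p4 -a-> p2

p2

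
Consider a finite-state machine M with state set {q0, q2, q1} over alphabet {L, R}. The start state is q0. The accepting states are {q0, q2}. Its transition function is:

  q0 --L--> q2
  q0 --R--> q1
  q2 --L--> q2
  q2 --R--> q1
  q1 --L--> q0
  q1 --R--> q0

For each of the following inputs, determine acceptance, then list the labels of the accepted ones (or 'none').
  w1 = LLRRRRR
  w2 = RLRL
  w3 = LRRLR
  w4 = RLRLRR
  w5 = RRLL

w1: q0 → q2 → q2 → q1 → q0 → q1 → q0 → q1  → end q1, rejected
w2: q0 → q1 → q0 → q1 → q0  → end q0, accepted
w3: q0 → q2 → q1 → q0 → q2 → q1  → end q1, rejected
w4: q0 → q1 → q0 → q1 → q0 → q1 → q0  → end q0, accepted
w5: q0 → q1 → q0 → q2 → q2  → end q2, accepted

w2, w4, w5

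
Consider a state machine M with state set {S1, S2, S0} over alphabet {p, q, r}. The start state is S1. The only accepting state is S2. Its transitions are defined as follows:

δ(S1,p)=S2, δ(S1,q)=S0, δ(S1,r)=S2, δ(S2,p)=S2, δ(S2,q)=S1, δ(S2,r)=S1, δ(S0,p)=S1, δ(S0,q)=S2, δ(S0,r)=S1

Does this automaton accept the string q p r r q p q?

No

S1 → S0 → S1 → S2 → S1 → S0 → S1 → S0
End state S0 is not accepting.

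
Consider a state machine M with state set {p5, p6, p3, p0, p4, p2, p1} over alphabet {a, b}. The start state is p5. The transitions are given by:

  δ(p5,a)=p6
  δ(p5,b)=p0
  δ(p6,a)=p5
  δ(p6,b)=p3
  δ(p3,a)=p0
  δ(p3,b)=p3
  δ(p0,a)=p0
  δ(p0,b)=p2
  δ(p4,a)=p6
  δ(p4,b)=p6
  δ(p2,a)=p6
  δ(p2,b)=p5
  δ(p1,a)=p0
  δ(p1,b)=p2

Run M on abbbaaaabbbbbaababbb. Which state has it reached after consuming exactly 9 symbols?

p2

Trace: p5 -a-> p6 -b-> p3 -b-> p3 -b-> p3 -a-> p0 -a-> p0 -a-> p0 -a-> p0 -b-> p2
After 9 symbols: p2.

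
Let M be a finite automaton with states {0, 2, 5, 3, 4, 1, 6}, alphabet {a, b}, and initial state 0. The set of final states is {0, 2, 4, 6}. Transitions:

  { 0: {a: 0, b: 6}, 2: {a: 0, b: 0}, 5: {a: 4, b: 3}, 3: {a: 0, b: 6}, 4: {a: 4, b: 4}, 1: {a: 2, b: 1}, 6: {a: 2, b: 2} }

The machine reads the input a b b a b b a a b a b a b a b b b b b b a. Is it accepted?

Yes

0 → 0 → 6 → 2 → 0 → 6 → 2 → 0 → 0 → 6 → 2 → 0 → 0 → 6 → 2 → 0 → 6 → 2 → 0 → 6 → 2 → 0
End state 0 is accepting.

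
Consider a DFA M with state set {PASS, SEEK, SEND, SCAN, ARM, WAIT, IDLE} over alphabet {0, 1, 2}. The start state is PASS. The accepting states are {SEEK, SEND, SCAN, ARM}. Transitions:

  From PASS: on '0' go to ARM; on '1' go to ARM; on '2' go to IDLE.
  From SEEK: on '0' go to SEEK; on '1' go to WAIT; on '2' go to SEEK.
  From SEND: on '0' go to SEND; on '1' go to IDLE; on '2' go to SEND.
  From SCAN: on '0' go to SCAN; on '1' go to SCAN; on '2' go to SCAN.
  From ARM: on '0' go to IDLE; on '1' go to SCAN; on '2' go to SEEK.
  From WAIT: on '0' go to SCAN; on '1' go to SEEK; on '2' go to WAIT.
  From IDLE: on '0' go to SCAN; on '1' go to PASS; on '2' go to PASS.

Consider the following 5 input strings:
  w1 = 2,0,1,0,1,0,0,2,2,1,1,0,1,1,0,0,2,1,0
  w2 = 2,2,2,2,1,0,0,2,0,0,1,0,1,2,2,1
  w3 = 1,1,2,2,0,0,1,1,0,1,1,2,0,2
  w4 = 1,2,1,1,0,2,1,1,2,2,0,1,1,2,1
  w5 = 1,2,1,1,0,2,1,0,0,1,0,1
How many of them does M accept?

w1: PASS → IDLE → SCAN → SCAN → SCAN → SCAN → SCAN → SCAN → SCAN → SCAN → SCAN → SCAN → SCAN → SCAN → SCAN → SCAN → SCAN → SCAN → SCAN → SCAN  → end SCAN, accepted
w2: PASS → IDLE → PASS → IDLE → PASS → ARM → IDLE → SCAN → SCAN → SCAN → SCAN → SCAN → SCAN → SCAN → SCAN → SCAN → SCAN  → end SCAN, accepted
w3: PASS → ARM → SCAN → SCAN → SCAN → SCAN → SCAN → SCAN → SCAN → SCAN → SCAN → SCAN → SCAN → SCAN → SCAN  → end SCAN, accepted
w4: PASS → ARM → SEEK → WAIT → SEEK → SEEK → SEEK → WAIT → SEEK → SEEK → SEEK → SEEK → WAIT → SEEK → SEEK → WAIT  → end WAIT, rejected
w5: PASS → ARM → SEEK → WAIT → SEEK → SEEK → SEEK → WAIT → SCAN → SCAN → SCAN → SCAN → SCAN  → end SCAN, accepted

4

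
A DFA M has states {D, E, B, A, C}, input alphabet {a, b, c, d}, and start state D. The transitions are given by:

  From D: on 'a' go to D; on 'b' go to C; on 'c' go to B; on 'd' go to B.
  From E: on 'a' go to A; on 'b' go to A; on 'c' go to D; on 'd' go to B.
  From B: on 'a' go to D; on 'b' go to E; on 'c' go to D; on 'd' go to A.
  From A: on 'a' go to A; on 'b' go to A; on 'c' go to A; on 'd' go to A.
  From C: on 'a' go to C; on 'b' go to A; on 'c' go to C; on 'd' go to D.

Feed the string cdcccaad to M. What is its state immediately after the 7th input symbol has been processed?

A

start at D
read 'c': D → B
read 'd': B → A
read 'c': A → A
read 'c': A → A
read 'c': A → A
read 'a': A → A
read 'a': A → A
After 7 symbols: A.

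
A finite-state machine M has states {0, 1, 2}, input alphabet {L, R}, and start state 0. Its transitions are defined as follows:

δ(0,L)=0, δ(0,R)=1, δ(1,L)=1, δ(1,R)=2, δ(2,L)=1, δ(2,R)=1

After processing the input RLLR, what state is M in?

2

Trace: 0 -R-> 1 -L-> 1 -L-> 1 -R-> 2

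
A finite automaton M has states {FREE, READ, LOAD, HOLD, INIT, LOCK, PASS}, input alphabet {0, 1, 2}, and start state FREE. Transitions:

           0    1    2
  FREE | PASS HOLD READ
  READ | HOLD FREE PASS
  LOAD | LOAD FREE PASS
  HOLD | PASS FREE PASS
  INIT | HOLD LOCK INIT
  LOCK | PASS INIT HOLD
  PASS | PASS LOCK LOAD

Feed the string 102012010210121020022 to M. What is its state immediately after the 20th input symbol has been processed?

start at FREE
read '1': FREE → HOLD
read '0': HOLD → PASS
read '2': PASS → LOAD
read '0': LOAD → LOAD
read '1': LOAD → FREE
read '2': FREE → READ
read '0': READ → HOLD
read '1': HOLD → FREE
read '0': FREE → PASS
read '2': PASS → LOAD
read '1': LOAD → FREE
read '0': FREE → PASS
read '1': PASS → LOCK
read '2': LOCK → HOLD
read '1': HOLD → FREE
read '0': FREE → PASS
read '2': PASS → LOAD
read '0': LOAD → LOAD
read '0': LOAD → LOAD
read '2': LOAD → PASS
After 20 symbols: PASS.

PASS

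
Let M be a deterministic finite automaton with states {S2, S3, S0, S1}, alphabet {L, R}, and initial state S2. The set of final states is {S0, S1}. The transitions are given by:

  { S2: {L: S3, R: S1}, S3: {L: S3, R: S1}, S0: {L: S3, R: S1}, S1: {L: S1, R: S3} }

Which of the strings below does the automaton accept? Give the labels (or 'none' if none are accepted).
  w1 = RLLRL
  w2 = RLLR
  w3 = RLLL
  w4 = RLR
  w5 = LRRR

w1: Trace: S2 -R-> S1 -L-> S1 -L-> S1 -R-> S3 -L-> S3  → end S3, rejected
w2: Trace: S2 -R-> S1 -L-> S1 -L-> S1 -R-> S3  → end S3, rejected
w3: Trace: S2 -R-> S1 -L-> S1 -L-> S1 -L-> S1  → end S1, accepted
w4: Trace: S2 -R-> S1 -L-> S1 -R-> S3  → end S3, rejected
w5: Trace: S2 -L-> S3 -R-> S1 -R-> S3 -R-> S1  → end S1, accepted

w3, w5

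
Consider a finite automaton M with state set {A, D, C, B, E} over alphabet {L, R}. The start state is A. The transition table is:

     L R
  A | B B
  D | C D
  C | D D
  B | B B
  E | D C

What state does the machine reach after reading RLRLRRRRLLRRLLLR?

Trace: A -R-> B -L-> B -R-> B -L-> B -R-> B -R-> B -R-> B -R-> B -L-> B -L-> B -R-> B -R-> B -L-> B -L-> B -L-> B -R-> B

B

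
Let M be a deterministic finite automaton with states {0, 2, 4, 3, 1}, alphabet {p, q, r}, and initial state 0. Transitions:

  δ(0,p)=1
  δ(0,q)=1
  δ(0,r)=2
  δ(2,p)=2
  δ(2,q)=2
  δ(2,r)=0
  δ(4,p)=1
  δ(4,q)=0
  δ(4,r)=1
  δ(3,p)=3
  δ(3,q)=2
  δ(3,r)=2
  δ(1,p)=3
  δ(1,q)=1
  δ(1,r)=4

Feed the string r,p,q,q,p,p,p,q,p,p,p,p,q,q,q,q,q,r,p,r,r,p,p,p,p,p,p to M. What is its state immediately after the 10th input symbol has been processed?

2

0 → 2 → 2 → 2 → 2 → 2 → 2 → 2 → 2 → 2 → 2
After 10 symbols: 2.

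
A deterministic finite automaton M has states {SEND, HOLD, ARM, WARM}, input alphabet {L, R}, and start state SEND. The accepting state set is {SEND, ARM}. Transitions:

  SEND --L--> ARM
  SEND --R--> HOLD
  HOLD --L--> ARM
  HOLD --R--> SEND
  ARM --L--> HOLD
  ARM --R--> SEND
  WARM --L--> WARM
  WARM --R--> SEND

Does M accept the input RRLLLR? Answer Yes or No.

Trace: SEND -R-> HOLD -R-> SEND -L-> ARM -L-> HOLD -L-> ARM -R-> SEND
End state SEND is accepting.

Yes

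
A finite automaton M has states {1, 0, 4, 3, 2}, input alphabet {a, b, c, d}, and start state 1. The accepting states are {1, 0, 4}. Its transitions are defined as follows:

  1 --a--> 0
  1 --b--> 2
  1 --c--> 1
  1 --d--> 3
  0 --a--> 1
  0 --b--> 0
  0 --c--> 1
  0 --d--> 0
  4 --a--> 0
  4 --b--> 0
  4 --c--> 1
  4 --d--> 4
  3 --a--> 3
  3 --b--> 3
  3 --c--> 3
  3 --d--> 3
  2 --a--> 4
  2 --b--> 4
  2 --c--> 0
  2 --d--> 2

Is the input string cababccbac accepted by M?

Yes

start at 1
read 'c': 1 → 1
read 'a': 1 → 0
read 'b': 0 → 0
read 'a': 0 → 1
read 'b': 1 → 2
read 'c': 2 → 0
read 'c': 0 → 1
read 'b': 1 → 2
read 'a': 2 → 4
read 'c': 4 → 1
End state 1 is accepting.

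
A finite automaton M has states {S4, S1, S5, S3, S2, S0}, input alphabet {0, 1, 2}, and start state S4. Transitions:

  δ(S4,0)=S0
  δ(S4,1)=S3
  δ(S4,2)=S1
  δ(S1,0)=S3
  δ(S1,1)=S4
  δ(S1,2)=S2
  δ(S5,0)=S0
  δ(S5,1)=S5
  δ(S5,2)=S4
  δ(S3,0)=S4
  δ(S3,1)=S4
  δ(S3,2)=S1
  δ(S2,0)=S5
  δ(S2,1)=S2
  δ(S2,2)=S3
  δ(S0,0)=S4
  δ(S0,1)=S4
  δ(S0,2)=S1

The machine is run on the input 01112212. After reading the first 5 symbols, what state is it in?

Trace: S4 -0-> S0 -1-> S4 -1-> S3 -1-> S4 -2-> S1
After 5 symbols: S1.

S1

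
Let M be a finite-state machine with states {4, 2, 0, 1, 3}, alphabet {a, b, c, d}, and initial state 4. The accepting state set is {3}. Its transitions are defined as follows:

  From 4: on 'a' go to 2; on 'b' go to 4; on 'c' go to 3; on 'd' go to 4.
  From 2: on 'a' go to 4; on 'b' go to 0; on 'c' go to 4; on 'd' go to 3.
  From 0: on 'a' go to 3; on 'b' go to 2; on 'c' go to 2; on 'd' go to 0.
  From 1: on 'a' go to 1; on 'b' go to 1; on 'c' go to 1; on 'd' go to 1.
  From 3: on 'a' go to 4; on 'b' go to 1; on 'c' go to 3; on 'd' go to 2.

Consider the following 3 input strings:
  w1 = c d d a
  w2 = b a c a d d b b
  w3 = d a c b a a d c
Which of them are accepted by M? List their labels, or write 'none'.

w1: 4 → 3 → 2 → 3 → 4  → end 4, rejected
w2: 4 → 4 → 2 → 4 → 2 → 3 → 2 → 0 → 2  → end 2, rejected
w3: 4 → 4 → 2 → 4 → 4 → 2 → 4 → 4 → 3  → end 3, accepted

w3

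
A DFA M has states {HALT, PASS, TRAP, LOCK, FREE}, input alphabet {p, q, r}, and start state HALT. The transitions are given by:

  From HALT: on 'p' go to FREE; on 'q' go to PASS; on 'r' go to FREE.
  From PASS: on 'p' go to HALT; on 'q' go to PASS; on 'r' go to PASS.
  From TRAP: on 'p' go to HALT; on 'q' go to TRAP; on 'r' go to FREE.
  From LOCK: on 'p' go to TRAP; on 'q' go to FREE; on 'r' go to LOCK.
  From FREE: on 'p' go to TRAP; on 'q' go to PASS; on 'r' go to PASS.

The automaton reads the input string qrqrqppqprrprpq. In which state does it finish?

TRAP

HALT → PASS → PASS → PASS → PASS → PASS → HALT → FREE → PASS → HALT → FREE → PASS → HALT → FREE → TRAP → TRAP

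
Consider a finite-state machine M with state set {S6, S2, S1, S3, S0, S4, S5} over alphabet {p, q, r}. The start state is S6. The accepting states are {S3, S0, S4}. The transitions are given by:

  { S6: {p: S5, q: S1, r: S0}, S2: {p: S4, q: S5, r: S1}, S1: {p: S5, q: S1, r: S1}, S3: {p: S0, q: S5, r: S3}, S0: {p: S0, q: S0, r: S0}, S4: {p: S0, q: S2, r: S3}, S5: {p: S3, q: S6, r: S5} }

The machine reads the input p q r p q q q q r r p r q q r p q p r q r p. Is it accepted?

S6 → S5 → S6 → S0 → S0 → S0 → S0 → S0 → S0 → S0 → S0 → S0 → S0 → S0 → S0 → S0 → S0 → S0 → S0 → S0 → S0 → S0 → S0
End state S0 is accepting.

Yes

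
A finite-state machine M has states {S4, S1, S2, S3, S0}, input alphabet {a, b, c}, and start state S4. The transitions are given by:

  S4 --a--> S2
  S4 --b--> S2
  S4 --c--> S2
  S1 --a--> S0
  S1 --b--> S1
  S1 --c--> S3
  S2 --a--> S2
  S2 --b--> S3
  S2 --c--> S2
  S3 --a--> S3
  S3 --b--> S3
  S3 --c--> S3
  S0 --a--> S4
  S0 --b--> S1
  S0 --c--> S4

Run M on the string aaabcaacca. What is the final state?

start at S4
read 'a': S4 → S2
read 'a': S2 → S2
read 'a': S2 → S2
read 'b': S2 → S3
read 'c': S3 → S3
read 'a': S3 → S3
read 'a': S3 → S3
read 'c': S3 → S3
read 'c': S3 → S3
read 'a': S3 → S3

S3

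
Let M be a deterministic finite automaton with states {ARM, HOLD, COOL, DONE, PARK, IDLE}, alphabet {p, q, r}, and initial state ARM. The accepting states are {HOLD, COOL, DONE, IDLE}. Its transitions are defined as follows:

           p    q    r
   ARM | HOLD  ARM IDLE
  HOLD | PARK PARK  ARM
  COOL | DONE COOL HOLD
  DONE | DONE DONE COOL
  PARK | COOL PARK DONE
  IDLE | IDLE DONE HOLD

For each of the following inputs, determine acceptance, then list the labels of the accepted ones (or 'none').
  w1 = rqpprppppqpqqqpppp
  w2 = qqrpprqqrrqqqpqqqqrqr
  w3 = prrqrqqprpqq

w1: ARM → IDLE → DONE → DONE → DONE → COOL → DONE → DONE → DONE → DONE → DONE → DONE → DONE → DONE → DONE → DONE → DONE → DONE → DONE  → end DONE, accepted
w2: ARM → ARM → ARM → IDLE → IDLE → IDLE → HOLD → PARK → PARK → DONE → COOL → COOL → COOL → COOL → DONE → DONE → DONE → DONE → DONE → COOL → COOL → HOLD  → end HOLD, accepted
w3: ARM → HOLD → ARM → IDLE → DONE → COOL → COOL → COOL → DONE → COOL → DONE → DONE → DONE  → end DONE, accepted

w1, w2, w3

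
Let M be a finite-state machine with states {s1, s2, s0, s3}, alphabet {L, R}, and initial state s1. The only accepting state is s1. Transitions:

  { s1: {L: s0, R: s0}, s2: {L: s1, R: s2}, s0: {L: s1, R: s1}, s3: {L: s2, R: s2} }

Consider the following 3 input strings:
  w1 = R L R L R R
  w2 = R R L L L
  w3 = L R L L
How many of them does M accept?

2

w1:
  start at s1
  read 'R': s1 → s0
  read 'L': s0 → s1
  read 'R': s1 → s0
  read 'L': s0 → s1
  read 'R': s1 → s0
  read 'R': s0 → s1
  end s1, accepted
w2:
  start at s1
  read 'R': s1 → s0
  read 'R': s0 → s1
  read 'L': s1 → s0
  read 'L': s0 → s1
  read 'L': s1 → s0
  end s0, rejected
w3:
  start at s1
  read 'L': s1 → s0
  read 'R': s0 → s1
  read 'L': s1 → s0
  read 'L': s0 → s1
  end s1, accepted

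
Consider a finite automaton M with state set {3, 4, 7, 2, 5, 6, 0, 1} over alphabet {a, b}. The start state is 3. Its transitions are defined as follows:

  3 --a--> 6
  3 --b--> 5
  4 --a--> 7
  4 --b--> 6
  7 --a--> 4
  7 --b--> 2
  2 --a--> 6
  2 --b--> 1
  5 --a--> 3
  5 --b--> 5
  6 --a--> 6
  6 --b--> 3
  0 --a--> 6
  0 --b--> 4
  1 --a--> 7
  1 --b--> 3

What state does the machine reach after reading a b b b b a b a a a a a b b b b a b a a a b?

3

3 → 6 → 3 → 5 → 5 → 5 → 3 → 5 → 3 → 6 → 6 → 6 → 6 → 3 → 5 → 5 → 5 → 3 → 5 → 3 → 6 → 6 → 3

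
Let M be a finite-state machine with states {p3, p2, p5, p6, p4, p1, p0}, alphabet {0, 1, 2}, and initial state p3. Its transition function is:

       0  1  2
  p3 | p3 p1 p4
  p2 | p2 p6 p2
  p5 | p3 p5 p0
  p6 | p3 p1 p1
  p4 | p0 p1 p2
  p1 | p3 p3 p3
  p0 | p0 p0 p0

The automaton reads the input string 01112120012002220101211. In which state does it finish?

start at p3
read '0': p3 → p3
read '1': p3 → p1
read '1': p1 → p3
read '1': p3 → p1
read '2': p1 → p3
read '1': p3 → p1
read '2': p1 → p3
read '0': p3 → p3
read '0': p3 → p3
read '1': p3 → p1
read '2': p1 → p3
read '0': p3 → p3
read '0': p3 → p3
read '2': p3 → p4
read '2': p4 → p2
read '2': p2 → p2
read '0': p2 → p2
read '1': p2 → p6
read '0': p6 → p3
read '1': p3 → p1
read '2': p1 → p3
read '1': p3 → p1
read '1': p1 → p3

p3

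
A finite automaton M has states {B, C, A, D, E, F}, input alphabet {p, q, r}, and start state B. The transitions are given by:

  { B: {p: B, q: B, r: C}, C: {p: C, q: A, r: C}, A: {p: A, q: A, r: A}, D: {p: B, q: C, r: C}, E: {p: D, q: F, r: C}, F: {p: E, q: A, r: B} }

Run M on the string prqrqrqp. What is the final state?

Trace: B -p-> B -r-> C -q-> A -r-> A -q-> A -r-> A -q-> A -p-> A

A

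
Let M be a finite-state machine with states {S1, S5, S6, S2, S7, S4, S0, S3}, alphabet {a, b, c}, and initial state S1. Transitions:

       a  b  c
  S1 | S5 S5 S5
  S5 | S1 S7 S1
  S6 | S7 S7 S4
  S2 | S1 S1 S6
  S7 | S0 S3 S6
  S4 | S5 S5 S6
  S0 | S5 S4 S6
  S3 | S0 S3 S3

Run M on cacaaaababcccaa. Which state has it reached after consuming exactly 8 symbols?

S1 → S5 → S1 → S5 → S1 → S5 → S1 → S5 → S7
After 8 symbols: S7.

S7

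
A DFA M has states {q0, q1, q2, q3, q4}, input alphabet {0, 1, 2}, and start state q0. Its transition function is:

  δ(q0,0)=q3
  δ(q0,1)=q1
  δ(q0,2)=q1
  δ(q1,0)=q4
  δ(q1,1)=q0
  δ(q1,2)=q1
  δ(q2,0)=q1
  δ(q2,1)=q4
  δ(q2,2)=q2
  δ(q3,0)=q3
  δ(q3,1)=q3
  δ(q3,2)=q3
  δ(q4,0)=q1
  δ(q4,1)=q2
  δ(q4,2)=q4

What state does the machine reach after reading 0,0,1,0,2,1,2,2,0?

start at q0
read '0': q0 → q3
read '0': q3 → q3
read '1': q3 → q3
read '0': q3 → q3
read '2': q3 → q3
read '1': q3 → q3
read '2': q3 → q3
read '2': q3 → q3
read '0': q3 → q3

q3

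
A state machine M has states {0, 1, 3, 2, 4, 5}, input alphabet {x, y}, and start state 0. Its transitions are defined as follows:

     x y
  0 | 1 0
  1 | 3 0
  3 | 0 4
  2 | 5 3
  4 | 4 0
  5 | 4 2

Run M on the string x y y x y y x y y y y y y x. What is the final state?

Trace: 0 -x-> 1 -y-> 0 -y-> 0 -x-> 1 -y-> 0 -y-> 0 -x-> 1 -y-> 0 -y-> 0 -y-> 0 -y-> 0 -y-> 0 -y-> 0 -x-> 1

1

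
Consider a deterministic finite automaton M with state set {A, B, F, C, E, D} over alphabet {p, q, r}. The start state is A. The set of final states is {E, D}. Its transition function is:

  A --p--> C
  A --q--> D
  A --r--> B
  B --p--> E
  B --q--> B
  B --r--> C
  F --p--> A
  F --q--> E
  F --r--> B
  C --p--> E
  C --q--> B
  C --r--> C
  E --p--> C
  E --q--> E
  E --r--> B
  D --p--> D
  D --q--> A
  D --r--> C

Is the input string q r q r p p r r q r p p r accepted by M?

No

start at A
read 'q': A → D
read 'r': D → C
read 'q': C → B
read 'r': B → C
read 'p': C → E
read 'p': E → C
read 'r': C → C
read 'r': C → C
read 'q': C → B
read 'r': B → C
read 'p': C → E
read 'p': E → C
read 'r': C → C
End state C is not accepting.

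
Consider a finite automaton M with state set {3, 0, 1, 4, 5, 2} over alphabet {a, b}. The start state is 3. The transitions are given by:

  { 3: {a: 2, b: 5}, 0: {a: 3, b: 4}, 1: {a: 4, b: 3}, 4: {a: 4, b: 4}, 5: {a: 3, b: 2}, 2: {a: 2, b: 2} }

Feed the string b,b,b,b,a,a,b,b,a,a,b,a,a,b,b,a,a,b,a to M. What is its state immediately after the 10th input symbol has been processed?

Trace: 3 -b-> 5 -b-> 2 -b-> 2 -b-> 2 -a-> 2 -a-> 2 -b-> 2 -b-> 2 -a-> 2 -a-> 2
After 10 symbols: 2.

2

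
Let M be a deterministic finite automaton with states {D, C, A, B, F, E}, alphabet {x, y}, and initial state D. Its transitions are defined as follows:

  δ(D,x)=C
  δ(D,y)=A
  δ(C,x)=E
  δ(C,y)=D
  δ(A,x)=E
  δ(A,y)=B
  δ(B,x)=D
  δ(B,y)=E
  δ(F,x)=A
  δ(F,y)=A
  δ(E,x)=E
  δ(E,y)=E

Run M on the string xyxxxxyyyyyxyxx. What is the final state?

start at D
read 'x': D → C
read 'y': C → D
read 'x': D → C
read 'x': C → E
read 'x': E → E
read 'x': E → E
read 'y': E → E
read 'y': E → E
read 'y': E → E
read 'y': E → E
read 'y': E → E
read 'x': E → E
read 'y': E → E
read 'x': E → E
read 'x': E → E

E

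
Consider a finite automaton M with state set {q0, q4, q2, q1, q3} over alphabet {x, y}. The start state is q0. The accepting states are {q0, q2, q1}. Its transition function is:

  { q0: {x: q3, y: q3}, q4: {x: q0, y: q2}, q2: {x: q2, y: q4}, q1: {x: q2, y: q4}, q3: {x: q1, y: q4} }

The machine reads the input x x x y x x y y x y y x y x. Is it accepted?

Yes

Trace: q0 -x-> q3 -x-> q1 -x-> q2 -y-> q4 -x-> q0 -x-> q3 -y-> q4 -y-> q2 -x-> q2 -y-> q4 -y-> q2 -x-> q2 -y-> q4 -x-> q0
End state q0 is accepting.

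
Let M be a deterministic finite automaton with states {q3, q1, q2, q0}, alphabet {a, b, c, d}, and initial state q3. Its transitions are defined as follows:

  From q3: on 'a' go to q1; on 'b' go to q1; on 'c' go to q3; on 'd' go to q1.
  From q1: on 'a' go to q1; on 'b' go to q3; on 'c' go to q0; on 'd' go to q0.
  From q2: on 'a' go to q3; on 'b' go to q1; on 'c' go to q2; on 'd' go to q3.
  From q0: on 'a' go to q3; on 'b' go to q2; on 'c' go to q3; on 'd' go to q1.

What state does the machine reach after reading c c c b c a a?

q1

q3 → q3 → q3 → q3 → q1 → q0 → q3 → q1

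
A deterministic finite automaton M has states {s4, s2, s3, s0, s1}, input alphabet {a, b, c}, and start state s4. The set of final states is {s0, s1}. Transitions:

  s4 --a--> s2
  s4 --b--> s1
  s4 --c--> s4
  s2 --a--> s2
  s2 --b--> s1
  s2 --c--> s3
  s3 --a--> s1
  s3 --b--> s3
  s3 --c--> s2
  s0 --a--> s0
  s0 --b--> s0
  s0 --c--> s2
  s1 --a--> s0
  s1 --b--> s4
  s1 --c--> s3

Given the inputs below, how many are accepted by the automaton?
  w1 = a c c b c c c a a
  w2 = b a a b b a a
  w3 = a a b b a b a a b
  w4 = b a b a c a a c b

3

w1:
  start at s4
  read 'a': s4 → s2
  read 'c': s2 → s3
  read 'c': s3 → s2
  read 'b': s2 → s1
  read 'c': s1 → s3
  read 'c': s3 → s2
  read 'c': s2 → s3
  read 'a': s3 → s1
  read 'a': s1 → s0
  end s0, accepted
w2:
  start at s4
  read 'b': s4 → s1
  read 'a': s1 → s0
  read 'a': s0 → s0
  read 'b': s0 → s0
  read 'b': s0 → s0
  read 'a': s0 → s0
  read 'a': s0 → s0
  end s0, accepted
w3:
  start at s4
  read 'a': s4 → s2
  read 'a': s2 → s2
  read 'b': s2 → s1
  read 'b': s1 → s4
  read 'a': s4 → s2
  read 'b': s2 → s1
  read 'a': s1 → s0
  read 'a': s0 → s0
  read 'b': s0 → s0
  end s0, accepted
w4:
  start at s4
  read 'b': s4 → s1
  read 'a': s1 → s0
  read 'b': s0 → s0
  read 'a': s0 → s0
  read 'c': s0 → s2
  read 'a': s2 → s2
  read 'a': s2 → s2
  read 'c': s2 → s3
  read 'b': s3 → s3
  end s3, rejected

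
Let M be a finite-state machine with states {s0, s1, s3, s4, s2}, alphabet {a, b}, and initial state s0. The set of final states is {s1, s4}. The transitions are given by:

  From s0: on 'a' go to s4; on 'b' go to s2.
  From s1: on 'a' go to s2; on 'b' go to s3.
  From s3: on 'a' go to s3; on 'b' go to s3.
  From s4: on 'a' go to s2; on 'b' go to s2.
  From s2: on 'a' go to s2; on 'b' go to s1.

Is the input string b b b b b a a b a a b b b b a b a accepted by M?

Trace: s0 -b-> s2 -b-> s1 -b-> s3 -b-> s3 -b-> s3 -a-> s3 -a-> s3 -b-> s3 -a-> s3 -a-> s3 -b-> s3 -b-> s3 -b-> s3 -b-> s3 -a-> s3 -b-> s3 -a-> s3
End state s3 is not accepting.

No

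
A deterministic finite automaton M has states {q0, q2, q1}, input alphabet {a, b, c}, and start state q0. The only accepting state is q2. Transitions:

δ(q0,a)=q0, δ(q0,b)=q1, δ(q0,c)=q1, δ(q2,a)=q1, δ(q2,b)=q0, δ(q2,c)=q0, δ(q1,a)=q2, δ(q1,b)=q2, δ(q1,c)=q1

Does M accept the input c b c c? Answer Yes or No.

No

start at q0
read 'c': q0 → q1
read 'b': q1 → q2
read 'c': q2 → q0
read 'c': q0 → q1
End state q1 is not accepting.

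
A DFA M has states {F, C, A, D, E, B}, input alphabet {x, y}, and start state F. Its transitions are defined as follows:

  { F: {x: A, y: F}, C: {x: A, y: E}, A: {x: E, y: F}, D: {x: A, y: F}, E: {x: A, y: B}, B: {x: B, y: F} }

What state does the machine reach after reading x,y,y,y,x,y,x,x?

E

Trace: F -x-> A -y-> F -y-> F -y-> F -x-> A -y-> F -x-> A -x-> E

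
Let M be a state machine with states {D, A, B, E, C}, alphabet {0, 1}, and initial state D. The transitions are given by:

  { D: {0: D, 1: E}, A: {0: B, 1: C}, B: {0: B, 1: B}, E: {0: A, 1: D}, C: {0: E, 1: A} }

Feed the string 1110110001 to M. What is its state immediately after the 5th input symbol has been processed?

C

D → E → D → E → A → C
After 5 symbols: C.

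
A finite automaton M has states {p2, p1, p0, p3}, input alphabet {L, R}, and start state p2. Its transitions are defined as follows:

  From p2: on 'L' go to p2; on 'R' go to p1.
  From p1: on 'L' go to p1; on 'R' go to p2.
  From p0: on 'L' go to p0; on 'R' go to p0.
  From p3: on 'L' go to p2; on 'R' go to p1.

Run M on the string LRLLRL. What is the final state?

p2 → p2 → p1 → p1 → p1 → p2 → p2

p2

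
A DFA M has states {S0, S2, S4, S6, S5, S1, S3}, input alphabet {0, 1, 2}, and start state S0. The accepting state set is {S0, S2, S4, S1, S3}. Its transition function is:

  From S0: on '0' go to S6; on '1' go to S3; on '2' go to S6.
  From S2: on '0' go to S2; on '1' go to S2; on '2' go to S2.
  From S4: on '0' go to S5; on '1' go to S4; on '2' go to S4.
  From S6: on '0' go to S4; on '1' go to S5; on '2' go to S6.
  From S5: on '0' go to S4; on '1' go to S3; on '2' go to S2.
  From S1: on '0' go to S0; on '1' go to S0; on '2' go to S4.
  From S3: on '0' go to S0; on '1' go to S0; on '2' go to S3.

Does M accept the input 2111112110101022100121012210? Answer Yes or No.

S0 → S6 → S5 → S3 → S0 → S3 → S0 → S6 → S5 → S3 → S0 → S3 → S0 → S3 → S0 → S6 → S6 → S5 → S4 → S5 → S3 → S3 → S0 → S6 → S5 → S2 → S2 → S2 → S2
End state S2 is accepting.

Yes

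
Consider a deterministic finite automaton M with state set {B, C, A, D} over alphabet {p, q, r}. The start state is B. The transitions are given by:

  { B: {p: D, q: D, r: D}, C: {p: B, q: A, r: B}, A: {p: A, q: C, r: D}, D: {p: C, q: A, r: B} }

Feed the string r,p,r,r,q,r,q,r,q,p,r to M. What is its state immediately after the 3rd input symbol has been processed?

start at B
read 'r': B → D
read 'p': D → C
read 'r': C → B
After 3 symbols: B.

B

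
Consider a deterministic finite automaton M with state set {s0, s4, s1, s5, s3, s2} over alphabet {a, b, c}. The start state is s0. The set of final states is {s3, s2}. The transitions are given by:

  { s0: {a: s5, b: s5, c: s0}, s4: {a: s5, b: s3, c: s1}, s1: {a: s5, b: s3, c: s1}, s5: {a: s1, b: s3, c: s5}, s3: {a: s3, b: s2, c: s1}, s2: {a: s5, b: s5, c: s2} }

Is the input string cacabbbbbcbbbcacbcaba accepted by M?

Trace: s0 -c-> s0 -a-> s5 -c-> s5 -a-> s1 -b-> s3 -b-> s2 -b-> s5 -b-> s3 -b-> s2 -c-> s2 -b-> s5 -b-> s3 -b-> s2 -c-> s2 -a-> s5 -c-> s5 -b-> s3 -c-> s1 -a-> s5 -b-> s3 -a-> s3
End state s3 is accepting.

Yes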